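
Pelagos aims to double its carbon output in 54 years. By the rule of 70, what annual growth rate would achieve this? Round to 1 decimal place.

70 / 54 ≈ 1.30, so about 1.3% annually.

1.3%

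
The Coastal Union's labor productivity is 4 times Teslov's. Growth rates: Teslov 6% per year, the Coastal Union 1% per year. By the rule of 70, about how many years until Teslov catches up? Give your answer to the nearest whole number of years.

28 years

The growth-rate gap is 6% − 1% = 5 percentage points.
So the ratio between them halves every 70/5 ≈ 14.00 years.
A 4 times gap closes after 2 halvings: 2 × 14.00 ≈ 28 years.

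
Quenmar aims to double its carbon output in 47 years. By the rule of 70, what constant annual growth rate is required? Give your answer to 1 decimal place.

70 / 47 ≈ 1.49, so about 1.5% annually.

about 1.5% annually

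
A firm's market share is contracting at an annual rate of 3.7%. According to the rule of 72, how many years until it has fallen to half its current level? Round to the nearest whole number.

The rule works in reverse for decay: 72/3.7 ≈ 19.46 years to halve.

roughly 19 years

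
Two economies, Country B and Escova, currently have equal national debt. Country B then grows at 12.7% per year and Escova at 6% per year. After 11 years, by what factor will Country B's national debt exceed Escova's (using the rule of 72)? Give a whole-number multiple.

about 2 times

Only the 6.7-point difference matters.
72/6.7 ≈ 10.75 years per doubling of the ratio; 11 years gives 1.02 doublings, so ≈ 2×.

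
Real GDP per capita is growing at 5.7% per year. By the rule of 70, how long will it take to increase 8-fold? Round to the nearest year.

At 5.7% it doubles every 70/5.7 ≈ 12.28 years.
8× is 3 doublings, so 3 × 12.28 ≈ 37 years.

approximately 37 years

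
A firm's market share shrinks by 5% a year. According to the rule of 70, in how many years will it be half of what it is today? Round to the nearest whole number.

≈ 14 years

The rule works in reverse for decay: 70/5 ≈ 14.00 years to halve.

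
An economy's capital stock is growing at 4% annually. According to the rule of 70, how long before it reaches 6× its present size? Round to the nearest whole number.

approximately 45 years

Doubling time ≈ 70/4 = 17.50 years.
6× is log₂ 6 ≈ 2.58 doublings, so ≈ 2.58 × 17.50 = 45 years.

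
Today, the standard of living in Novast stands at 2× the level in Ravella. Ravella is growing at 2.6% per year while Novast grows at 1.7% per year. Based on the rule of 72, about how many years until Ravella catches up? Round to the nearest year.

Ravella gains on Novast at 2.6% − 1.7% = 0.9 points a year.
At that relative rate the gap halves every 72/0.9 ≈ 80.00 years.
A 2× gap closes after 1 halving: 1 × 80.00 ≈ 80 years.

≈ 80 years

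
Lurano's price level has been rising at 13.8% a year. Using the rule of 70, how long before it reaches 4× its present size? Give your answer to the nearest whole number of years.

approximately 10 years

One doubling takes 70/13.8 = 5.07 years.
Getting to 4× needs 2 doublings: 2 × 5.07 ≈ 10 years.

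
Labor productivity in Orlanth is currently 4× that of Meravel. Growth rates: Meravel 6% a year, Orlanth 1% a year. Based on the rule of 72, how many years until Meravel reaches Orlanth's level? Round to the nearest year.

Meravel gains on Orlanth at 6% − 1% = 5 points a year.
At that relative rate the gap halves every 72/5 ≈ 14.40 years.
A 4× gap closes after 2 halvings: 2 × 14.40 ≈ 29 years.

around 29 years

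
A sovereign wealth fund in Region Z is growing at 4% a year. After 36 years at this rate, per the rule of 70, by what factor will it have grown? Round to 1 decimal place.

roughly 4.2 times

Doubles every ≈ 17.50 years (70/4).
36 years is 2.06 doublings; 2^2.06 ≈ 4.2×.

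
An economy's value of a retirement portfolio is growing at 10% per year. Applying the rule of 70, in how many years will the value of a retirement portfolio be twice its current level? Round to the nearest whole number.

roughly 7 years

Doubling time ≈ 70 / 10 = 7.00 years.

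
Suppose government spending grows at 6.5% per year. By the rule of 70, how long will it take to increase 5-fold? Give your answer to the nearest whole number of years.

At 6.5% it doubles every 70/6.5 ≈ 10.77 years.
5× is log₂ 5 ≈ 2.32 doublings, so ≈ 2.32 × 10.77 = 25 years.

around 25 years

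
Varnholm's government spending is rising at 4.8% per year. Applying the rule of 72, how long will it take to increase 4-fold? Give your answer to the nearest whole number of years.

At 4.8% it doubles every 72/4.8 ≈ 15.00 years.
4 = 2^2, so 2 doublings → 30 years.

around 30 years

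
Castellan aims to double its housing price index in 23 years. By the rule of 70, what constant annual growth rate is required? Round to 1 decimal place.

about 3.0% annually

70 / 23 ≈ 3.04, so about 3.0% annually.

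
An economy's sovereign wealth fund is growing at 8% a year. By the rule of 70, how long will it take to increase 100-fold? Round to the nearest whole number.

Doubling time ≈ 70/8 = 8.75 years.
100× is log₂ 100 ≈ 6.64 doublings, so ≈ 6.64 × 8.75 = 58 years.

approximately 58 years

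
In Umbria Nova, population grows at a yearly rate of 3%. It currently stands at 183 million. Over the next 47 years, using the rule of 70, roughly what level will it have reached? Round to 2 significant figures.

approximately 740 million

Doubling time ≈ 70/3 = 23.33 years.
47 years is 47/23.33 ≈ 2.01 doublings, a factor of 2^2.01 ≈ 4.03.
183 × 4.03 ≈ 740 million.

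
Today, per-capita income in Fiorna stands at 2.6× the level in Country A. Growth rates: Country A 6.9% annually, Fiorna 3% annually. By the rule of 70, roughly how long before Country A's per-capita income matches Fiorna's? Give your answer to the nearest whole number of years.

The growth-rate gap is 6.9% − 3% = 3.9 percentage points.
So the ratio between them halves every 70/3.9 ≈ 17.95 years.
A 2.6× gap takes log₂(2.6) ≈ 1.38 halvings to close: 1.38 × 17.95 ≈ 25 years.

25 years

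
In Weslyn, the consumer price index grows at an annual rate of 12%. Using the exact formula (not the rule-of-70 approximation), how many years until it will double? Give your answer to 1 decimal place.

t = ln(2) / ln(1 + 0.12) = 0.6931 / 0.113329 ≈ 6.12.

6.1 years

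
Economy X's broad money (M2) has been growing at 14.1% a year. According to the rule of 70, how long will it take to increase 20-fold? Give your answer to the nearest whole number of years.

At 14.1% it doubles every 70/14.1 ≈ 4.96 years.
20× is log₂ 20 ≈ 4.32 doublings, so ≈ 4.32 × 4.96 = 21 years.

≈ 21 years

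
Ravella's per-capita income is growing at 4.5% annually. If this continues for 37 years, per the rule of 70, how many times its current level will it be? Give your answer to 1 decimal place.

about 5.2 times

Doubling time ≈ 70/4.5 = 15.56 years.
37 years / 15.56 ≈ 2.38 doublings → factor 2^2.38 ≈ 5.2.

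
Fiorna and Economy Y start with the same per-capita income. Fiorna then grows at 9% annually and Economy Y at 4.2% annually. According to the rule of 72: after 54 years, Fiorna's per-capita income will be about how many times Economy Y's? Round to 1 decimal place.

Only the 4.8-point difference matters.
72/4.8 ≈ 15.00 years per doubling of the ratio; 54 years gives 3.60 doublings, so ≈ 12.1×.

12.1 times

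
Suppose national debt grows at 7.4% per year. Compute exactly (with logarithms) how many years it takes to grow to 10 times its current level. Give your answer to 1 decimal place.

t = ln(10) / ln(1 + 0.074) = 2.3026 / 0.071390 ≈ 32.25.

32.3 years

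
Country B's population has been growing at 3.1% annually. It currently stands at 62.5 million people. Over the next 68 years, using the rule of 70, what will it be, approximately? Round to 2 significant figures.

Doubling time ≈ 70/3.1 = 22.58 years.
68 years is 68/22.58 ≈ 3.01 doublings, a factor of 2^3.01 ≈ 8.06.
62.5 × 8.06 ≈ 500 million people.

approximately 500 million people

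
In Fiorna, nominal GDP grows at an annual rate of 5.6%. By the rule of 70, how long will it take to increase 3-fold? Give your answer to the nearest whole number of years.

around 20 years

One doubling takes 70/5.6 = 12.50 years.
3× is log₂ 3 ≈ 1.58 doublings, so ≈ 1.58 × 12.50 = 20 years.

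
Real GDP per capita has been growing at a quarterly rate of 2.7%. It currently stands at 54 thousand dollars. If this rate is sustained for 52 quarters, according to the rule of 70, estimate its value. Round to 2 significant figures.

220 thousand dollars

Doubling time ≈ 70/2.7 = 25.93 quarters.
52 quarters is 52/25.93 ≈ 2.01 doublings, a factor of 2^2.01 ≈ 4.03.
54 × 4.03 ≈ 220 thousand dollars.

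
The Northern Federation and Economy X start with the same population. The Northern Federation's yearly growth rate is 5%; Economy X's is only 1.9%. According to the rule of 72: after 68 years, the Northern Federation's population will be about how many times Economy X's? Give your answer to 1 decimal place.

about 7.6 times

Rate gap = 5% − 1.9% = 3.1 points.
The ratio doubles every 72/3.1 ≈ 23.23 years.
68/23.23 ≈ 2.93 doublings → ratio ≈ 2^2.93 ≈ 7.6.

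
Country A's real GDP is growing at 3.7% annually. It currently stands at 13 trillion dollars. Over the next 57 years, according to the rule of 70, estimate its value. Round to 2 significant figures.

Doubling time ≈ 70/3.7 = 18.92 years.
57 years is 57/18.92 ≈ 3.01 doublings, a factor of 2^3.01 ≈ 8.06.
13 × 8.06 ≈ 100 trillion dollars.

about 100 trillion dollars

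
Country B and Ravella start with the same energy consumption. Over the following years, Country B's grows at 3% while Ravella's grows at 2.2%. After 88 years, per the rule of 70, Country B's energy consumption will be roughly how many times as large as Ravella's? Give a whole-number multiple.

2 times

Country B pulls ahead at 0.8 pp per year, so the ratio doubles every 70/0.8 ≈ 87.50 years.
In 88 years that's 1.01 doublings: 2^1.01 ≈ 2.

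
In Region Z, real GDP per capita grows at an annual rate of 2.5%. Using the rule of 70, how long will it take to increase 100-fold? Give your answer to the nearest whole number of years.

about 186 years

One doubling takes 70/2.5 = 28.00 years.
100× is log₂ 100 ≈ 6.64 doublings, so ≈ 6.64 × 28.00 = 186 years.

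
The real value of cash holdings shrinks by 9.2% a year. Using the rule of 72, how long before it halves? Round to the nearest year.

8 years

Falling at 9.2%, it halves about every 72/9.2 = 7.83 years.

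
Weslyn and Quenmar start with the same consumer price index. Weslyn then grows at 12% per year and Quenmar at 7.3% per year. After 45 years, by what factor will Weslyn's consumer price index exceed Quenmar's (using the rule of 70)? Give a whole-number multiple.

Weslyn pulls ahead at 4.7 pp per year, so the ratio doubles every 70/4.7 ≈ 14.89 years.
In 45 years that's 3.02 doublings: 2^3.02 ≈ 8.

about 8 times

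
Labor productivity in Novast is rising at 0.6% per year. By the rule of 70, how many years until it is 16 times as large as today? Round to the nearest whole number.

roughly 467 years

One doubling takes 70/0.6 = 116.67 years.
16× is 4 doublings, so 4 × 116.67 ≈ 467 years.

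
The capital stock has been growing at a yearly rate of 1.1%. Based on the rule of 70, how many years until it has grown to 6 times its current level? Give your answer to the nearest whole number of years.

about 164 years

At 1.1% it doubles every 70/1.1 ≈ 63.64 years.
6× is log₂ 6 ≈ 2.58 doublings, so ≈ 2.58 × 63.64 = 164 years.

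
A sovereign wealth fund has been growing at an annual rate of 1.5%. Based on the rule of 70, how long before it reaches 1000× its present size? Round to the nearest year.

465 years

Doubling time ≈ 70/1.5 = 46.67 years.
1000× is log₂ 1000 ≈ 9.97 doublings, so ≈ 9.97 × 46.67 = 465 years.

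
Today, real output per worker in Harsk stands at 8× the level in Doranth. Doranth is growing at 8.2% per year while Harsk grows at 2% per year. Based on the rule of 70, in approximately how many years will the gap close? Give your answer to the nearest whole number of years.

The growth-rate gap is 8.2% − 2% = 6.2 percentage points.
So the ratio between them halves every 70/6.2 ≈ 11.29 years.
An 8× gap closes after 3 halvings: 3 × 11.29 ≈ 34 years.

roughly 34 years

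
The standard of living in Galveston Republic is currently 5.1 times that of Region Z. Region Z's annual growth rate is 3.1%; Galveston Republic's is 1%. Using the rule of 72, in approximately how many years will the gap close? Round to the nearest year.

81 years

Region Z gains on Galveston Republic at 3.1% − 1% = 2.1 points a year.
At that relative rate the gap halves every 72/2.1 ≈ 34.29 years.
A 5.1 times gap takes log₂(5.1) ≈ 2.35 halvings to close: 2.35 × 34.29 ≈ 81 years.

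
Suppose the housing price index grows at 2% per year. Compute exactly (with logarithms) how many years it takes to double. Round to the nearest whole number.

35 years

t = ln(2) / ln(1 + 0.02) = 0.6931 / 0.019803 ≈ 35.00.
≈ 35 years.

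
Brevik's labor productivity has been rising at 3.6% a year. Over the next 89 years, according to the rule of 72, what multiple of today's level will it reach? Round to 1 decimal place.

Doubling time ≈ 72/3.6 = 20.00 years.
89 years / 20.00 ≈ 4.45 doublings → factor 2^4.45 ≈ 21.9.

around 21.9 times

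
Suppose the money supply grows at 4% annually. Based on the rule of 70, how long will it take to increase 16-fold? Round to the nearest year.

One doubling takes 70/4 = 17.50 years.
Getting to 16× needs 4 doublings: 4 × 17.50 ≈ 70 years.

roughly 70 years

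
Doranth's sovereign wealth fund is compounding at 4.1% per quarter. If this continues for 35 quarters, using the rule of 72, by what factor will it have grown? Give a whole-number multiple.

about 4 times

Doubling time ≈ 72/4.1 = 17.56 quarters.
35/17.56 ≈ 2 doublings, so about 2^2 = 4×.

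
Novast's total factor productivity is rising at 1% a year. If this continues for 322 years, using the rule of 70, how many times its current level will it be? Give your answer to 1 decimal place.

around 24.3 times

Doubles every ≈ 70.00 years (70/1).
322 years is 4.60 doublings; 2^4.60 ≈ 24.3×.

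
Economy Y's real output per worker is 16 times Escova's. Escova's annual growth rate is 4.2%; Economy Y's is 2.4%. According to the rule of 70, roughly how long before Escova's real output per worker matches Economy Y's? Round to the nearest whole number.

156 years

The growth-rate gap is 4.2% − 2.4% = 1.8 percentage points.
So the ratio between them halves every 70/1.8 ≈ 38.89 years.
A 16 times gap closes after 4 halvings: 4 × 38.89 ≈ 156 years.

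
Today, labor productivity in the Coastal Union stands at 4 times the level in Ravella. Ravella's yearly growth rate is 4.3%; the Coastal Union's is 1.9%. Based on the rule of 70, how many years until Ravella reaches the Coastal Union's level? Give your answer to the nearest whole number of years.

What matters is the difference: 2.4 pp.
Rule of 70 on the gap: the ratio halves every 70/2.4 ≈ 29.17 years.
A 4 times gap closes after 2 halvings: 2 × 29.17 ≈ 58 years.

around 58 years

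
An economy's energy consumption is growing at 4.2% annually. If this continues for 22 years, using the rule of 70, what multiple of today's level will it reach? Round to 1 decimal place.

≈ 2.5 times

Doubling time ≈ 70/4.2 = 16.67 years.
22 years / 16.67 ≈ 1.32 doublings → factor 2^1.32 ≈ 2.5.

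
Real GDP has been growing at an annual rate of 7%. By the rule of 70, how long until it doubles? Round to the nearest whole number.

Doubling time ≈ 70 / 7 = 10.00 years.

approximately 10 years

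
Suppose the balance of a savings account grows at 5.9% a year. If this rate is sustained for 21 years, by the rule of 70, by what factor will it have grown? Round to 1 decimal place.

Doubling time ≈ 70/5.9 = 11.86 years.
21 years / 11.86 ≈ 1.77 doublings → factor 2^1.77 ≈ 3.4.

≈ 3.4 times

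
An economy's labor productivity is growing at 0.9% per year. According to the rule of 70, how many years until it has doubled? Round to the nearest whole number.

roughly 78 years

Doubling time ≈ 70 / 0.9 = 77.78 years.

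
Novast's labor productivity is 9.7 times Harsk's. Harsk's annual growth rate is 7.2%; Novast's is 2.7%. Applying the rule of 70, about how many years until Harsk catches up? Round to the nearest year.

The growth-rate gap is 7.2% − 2.7% = 4.5 percentage points.
So the ratio between them halves every 70/4.5 ≈ 15.56 years.
A 9.7 times gap takes log₂(9.7) ≈ 3.28 halvings to close: 3.28 × 15.56 ≈ 51 years.

51 years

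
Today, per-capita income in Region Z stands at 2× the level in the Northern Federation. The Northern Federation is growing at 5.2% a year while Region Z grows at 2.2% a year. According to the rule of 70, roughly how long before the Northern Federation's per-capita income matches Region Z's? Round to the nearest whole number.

The growth-rate gap is 5.2% − 2.2% = 3 percentage points.
So the ratio between them halves every 70/3 ≈ 23.33 years.
A 2× gap closes after 1 halving: 1 × 23.33 ≈ 23 years.

around 23 years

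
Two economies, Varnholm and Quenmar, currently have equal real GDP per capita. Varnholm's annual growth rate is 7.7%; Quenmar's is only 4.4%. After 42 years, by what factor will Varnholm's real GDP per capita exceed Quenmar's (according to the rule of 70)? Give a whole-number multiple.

around 4 times

Varnholm pulls ahead at 3.3 pp per year, so the ratio doubles every 70/3.3 ≈ 21.21 years.
In 42 years that's 1.98 doublings: 2^1.98 ≈ 4.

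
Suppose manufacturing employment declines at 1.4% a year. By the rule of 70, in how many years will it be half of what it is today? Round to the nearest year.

Falling at 1.4%, it halves about every 70/1.4 = 50.00 years.

≈ 50 years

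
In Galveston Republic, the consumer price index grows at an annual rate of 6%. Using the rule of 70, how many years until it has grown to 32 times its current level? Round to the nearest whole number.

approximately 58 years

Doubling time ≈ 70/6 = 11.67 years.
32 = 2^5, so 5 doublings → 58 years.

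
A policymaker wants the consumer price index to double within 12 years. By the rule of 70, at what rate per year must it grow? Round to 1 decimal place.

70 / 12 ≈ 5.83, so about 5.8% per year.

about 5.8%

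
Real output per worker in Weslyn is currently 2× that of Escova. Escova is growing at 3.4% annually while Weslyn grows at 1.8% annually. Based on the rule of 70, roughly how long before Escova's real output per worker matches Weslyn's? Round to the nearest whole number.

The growth-rate gap is 3.4% − 1.8% = 1.6 percentage points.
So the ratio between them halves every 70/1.6 ≈ 43.75 years.
A 2× gap closes after 1 halving: 1 × 43.75 ≈ 44 years.

approximately 44 years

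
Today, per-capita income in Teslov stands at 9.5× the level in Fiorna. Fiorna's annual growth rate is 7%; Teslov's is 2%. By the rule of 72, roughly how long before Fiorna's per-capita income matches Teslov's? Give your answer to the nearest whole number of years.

Fiorna gains on Teslov at 7% − 2% = 5 points a year.
At that relative rate the gap halves every 72/5 ≈ 14.40 years.
A 9.5× gap takes log₂(9.5) ≈ 3.25 halvings to close: 3.25 × 14.40 ≈ 47 years.

47 years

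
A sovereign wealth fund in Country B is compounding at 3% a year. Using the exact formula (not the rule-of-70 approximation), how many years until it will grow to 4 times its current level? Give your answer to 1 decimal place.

t = ln(4) / ln(1 + 0.03) = 1.3863 / 0.029559 ≈ 46.90.

46.9 years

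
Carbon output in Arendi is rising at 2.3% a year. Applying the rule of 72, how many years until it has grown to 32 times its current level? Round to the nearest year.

Doubling time ≈ 72/2.3 = 31.30 years.
Getting to 32× needs 5 doublings: 5 × 31.30 ≈ 157 years.

≈ 157 years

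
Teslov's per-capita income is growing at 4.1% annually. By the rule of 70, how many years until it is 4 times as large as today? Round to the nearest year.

Doubling time ≈ 70/4.1 = 17.07 years.
4× is 2 doublings, so 2 × 17.07 ≈ 34 years.

34 years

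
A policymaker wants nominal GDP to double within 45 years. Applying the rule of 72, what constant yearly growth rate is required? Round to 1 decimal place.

1.6%

72 / 45 ≈ 1.60, so about 1.6% per year.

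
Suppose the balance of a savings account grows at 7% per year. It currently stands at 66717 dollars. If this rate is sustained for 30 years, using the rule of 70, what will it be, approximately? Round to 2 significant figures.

Doubling time ≈ 70/7 = 10.00 years.
30 years is 30/10.00 ≈ 3.00 doublings, a factor of 2^3.00 ≈ 8.00.
66717 × 8.00 ≈ 530000 dollars.

approximately 530000 dollars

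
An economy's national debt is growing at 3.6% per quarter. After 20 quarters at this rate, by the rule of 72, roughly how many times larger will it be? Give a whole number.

72/3.6 ≈ 20.00 quarters per doubling.
20 quarters fits 1 doubling: 2^1 = 2.

around 2 times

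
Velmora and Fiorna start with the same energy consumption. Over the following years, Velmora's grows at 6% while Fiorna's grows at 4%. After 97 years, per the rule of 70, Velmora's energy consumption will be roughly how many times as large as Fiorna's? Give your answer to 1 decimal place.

Only the 2-point difference matters.
70/2 ≈ 35.00 years per doubling of the ratio; 97 years gives 2.77 doublings, so ≈ 6.8×.

roughly 6.8 times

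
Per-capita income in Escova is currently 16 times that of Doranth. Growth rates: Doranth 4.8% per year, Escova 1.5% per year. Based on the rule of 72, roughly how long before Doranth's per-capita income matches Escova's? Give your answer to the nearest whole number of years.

The growth-rate gap is 4.8% − 1.5% = 3.3 percentage points.
So the ratio between them halves every 72/3.3 ≈ 21.82 years.
A 16 times gap closes after 4 halvings: 4 × 21.82 ≈ 87 years.

roughly 87 years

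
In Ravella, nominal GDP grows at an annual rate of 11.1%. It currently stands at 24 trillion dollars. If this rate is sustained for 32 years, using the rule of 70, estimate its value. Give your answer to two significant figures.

Doubling time ≈ 70/11.1 = 6.31 years.
32 years is 32/6.31 ≈ 5.07 doublings, a factor of 2^5.07 ≈ 33.59.
24 × 33.59 ≈ 810 trillion dollars.

approximately 810 trillion dollars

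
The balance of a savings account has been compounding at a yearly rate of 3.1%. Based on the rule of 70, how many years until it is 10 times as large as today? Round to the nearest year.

At 3.1% it doubles every 70/3.1 ≈ 22.58 years.
Reaching 10× takes log₂(10) ≈ 3.32 doublings.
3.32 × 22.58 ≈ 75 years.

about 75 years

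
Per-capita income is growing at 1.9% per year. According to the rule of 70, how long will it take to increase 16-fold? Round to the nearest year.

At 1.9% it doubles every 70/1.9 ≈ 36.84 years.
16× is 4 doublings, so 4 × 36.84 ≈ 147 years.

≈ 147 years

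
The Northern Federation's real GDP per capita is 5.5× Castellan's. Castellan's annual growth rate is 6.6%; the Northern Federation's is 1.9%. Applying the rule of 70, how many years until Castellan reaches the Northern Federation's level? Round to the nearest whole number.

Castellan gains on the Northern Federation at 6.6% − 1.9% = 4.7 points a year.
At that relative rate the gap halves every 70/4.7 ≈ 14.89 years.
A 5.5× gap takes log₂(5.5) ≈ 2.46 halvings to close: 2.46 × 14.89 ≈ 37 years.

≈ 37 years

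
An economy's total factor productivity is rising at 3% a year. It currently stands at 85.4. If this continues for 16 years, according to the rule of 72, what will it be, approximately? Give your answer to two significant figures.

It doubles every 72/3 ≈ 24.00 years, so 16 years is 0.67 doublings.
2^0.67 ≈ 1.59; 85.4 × 1.59 ≈ 140.

140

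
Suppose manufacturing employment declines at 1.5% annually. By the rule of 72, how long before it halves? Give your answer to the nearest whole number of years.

Halving time ≈ 72 / 1.5 = 48.00 → 48 years.

≈ 48 years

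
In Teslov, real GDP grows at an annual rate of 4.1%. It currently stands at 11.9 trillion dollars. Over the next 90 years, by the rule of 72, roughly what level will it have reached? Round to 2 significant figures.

It doubles every 72/4.1 ≈ 17.56 years, so 90 years is 5.13 doublings.
2^5.13 ≈ 35.02; 11.9 × 35.02 ≈ 420 trillion dollars.

around 420 trillion dollars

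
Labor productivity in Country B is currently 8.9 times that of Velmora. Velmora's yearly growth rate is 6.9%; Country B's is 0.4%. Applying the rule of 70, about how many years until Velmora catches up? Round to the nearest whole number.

about 34 years

Velmora gains on Country B at 6.9% − 0.4% = 6.5 points a year.
At that relative rate the gap halves every 70/6.5 ≈ 10.77 years.
An 8.9 times gap takes log₂(8.9) ≈ 3.15 halvings to close: 3.15 × 10.77 ≈ 34 years.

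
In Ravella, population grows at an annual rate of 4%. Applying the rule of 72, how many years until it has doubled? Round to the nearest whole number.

72/4 ≈ 18.00, so it doubles roughly every 18 years.

about 18 years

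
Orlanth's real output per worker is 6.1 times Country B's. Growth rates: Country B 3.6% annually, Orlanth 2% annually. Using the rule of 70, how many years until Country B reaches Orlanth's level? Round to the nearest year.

roughly 114 years

Country B gains on Orlanth at 3.6% − 2% = 1.6 points a year.
At that relative rate the gap halves every 70/1.6 ≈ 43.75 years.
A 6.1 times gap takes log₂(6.1) ≈ 2.61 halvings to close: 2.61 × 43.75 ≈ 114 years.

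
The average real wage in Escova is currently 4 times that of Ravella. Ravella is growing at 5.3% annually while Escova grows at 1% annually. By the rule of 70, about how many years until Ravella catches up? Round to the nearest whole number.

≈ 33 years

The growth-rate gap is 5.3% − 1% = 4.3 percentage points.
So the ratio between them halves every 70/4.3 ≈ 16.28 years.
A 4 times gap closes after 2 halvings: 2 × 16.28 ≈ 33 years.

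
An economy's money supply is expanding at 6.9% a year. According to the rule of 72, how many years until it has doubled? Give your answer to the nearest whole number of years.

around 10 years

72/6.9 ≈ 10.43, so it doubles roughly every 10 years.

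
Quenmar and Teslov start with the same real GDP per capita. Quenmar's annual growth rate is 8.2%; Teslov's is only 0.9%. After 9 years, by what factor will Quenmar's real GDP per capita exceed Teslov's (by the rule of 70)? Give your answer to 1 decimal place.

Quenmar pulls ahead at 7.3 pp per year, so the ratio doubles every 70/7.3 ≈ 9.59 years.
In 9 years that's 0.94 doublings: 2^0.94 ≈ 1.9.

around 1.9 times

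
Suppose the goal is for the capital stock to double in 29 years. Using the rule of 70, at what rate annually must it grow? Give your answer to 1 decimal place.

70 / 29 ≈ 2.41, so about 2.4% annually.

approximately 2.4%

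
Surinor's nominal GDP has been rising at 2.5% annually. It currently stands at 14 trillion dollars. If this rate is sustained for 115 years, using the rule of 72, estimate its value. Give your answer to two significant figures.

about 220 trillion dollars

Doubling time ≈ 72/2.5 = 28.80 years.
115 years is 115/28.80 ≈ 3.99 doublings, a factor of 2^3.99 ≈ 15.89.
14 × 15.89 ≈ 220 trillion dollars.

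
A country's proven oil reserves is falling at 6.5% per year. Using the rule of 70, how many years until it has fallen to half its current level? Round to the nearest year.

Halving time ≈ 70 / 6.5 = 10.77 → 11 years.

roughly 11 years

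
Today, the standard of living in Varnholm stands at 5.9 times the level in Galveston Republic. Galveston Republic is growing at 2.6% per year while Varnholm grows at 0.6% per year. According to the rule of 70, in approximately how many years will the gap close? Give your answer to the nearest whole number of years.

approximately 90 years

What matters is the difference: 2 pp.
Rule of 70 on the gap: the ratio halves every 70/2 ≈ 35.00 years.
A 5.9 times gap takes log₂(5.9) ≈ 2.56 halvings to close: 2.56 × 35.00 ≈ 90 years.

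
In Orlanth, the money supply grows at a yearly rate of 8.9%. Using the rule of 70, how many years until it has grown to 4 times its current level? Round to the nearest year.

roughly 16 years

Doubling time ≈ 70/8.9 = 7.87 years.
4× is 2 doublings, so 2 × 7.87 ≈ 16 years.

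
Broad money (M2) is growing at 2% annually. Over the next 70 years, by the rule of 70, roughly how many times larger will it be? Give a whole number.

Doubling time ≈ 70/2 = 35.00 years.
70/35.00 ≈ 2 doublings, so about 2^2 = 4×.

4 times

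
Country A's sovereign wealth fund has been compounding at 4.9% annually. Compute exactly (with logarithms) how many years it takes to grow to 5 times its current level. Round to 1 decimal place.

t = ln(5) / ln(1 + 0.049) = 1.6094 / 0.047837 ≈ 33.64.

33.6 years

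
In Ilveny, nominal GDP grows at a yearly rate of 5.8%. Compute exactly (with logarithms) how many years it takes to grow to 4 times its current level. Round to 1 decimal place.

24.6 years

t = ln(4) / ln(1 + 0.058) = 1.3863 / 0.056380 ≈ 24.59.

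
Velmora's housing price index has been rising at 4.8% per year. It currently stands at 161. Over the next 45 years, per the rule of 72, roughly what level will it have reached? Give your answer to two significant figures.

about 1300

It doubles every 72/4.8 ≈ 15.00 years, so 45 years is 3.00 doublings.
2^3.00 ≈ 8.00; 161 × 8.00 ≈ 1300.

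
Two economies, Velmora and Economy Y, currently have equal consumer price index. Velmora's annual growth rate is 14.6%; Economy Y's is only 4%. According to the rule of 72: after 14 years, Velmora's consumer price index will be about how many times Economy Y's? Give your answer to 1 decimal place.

around 4.2 times

Rate gap = 14.6% − 4% = 10.6 points.
The ratio doubles every 72/10.6 ≈ 6.79 years.
14/6.79 ≈ 2.06 doublings → ratio ≈ 2^2.06 ≈ 4.2.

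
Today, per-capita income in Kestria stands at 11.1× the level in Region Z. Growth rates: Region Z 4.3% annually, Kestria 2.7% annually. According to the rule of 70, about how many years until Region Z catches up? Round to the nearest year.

Region Z gains on Kestria at 4.3% − 2.7% = 1.6 points a year.
At that relative rate the gap halves every 70/1.6 ≈ 43.75 years.
An 11.1× gap takes log₂(11.1) ≈ 3.47 halvings to close: 3.47 × 43.75 ≈ 152 years.

about 152 years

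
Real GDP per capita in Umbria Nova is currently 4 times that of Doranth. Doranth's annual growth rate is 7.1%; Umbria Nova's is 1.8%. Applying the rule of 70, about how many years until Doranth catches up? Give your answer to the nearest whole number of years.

Doranth gains on Umbria Nova at 7.1% − 1.8% = 5.3 points a year.
At that relative rate the gap halves every 70/5.3 ≈ 13.21 years.
A 4 times gap closes after 2 halvings: 2 × 13.21 ≈ 26 years.

about 26 years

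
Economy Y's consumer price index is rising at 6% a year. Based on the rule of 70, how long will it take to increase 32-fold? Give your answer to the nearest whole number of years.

Doubling time ≈ 70/6 = 11.67 years.
32 = 2^5, so 5 doublings → 58 years.

around 58 years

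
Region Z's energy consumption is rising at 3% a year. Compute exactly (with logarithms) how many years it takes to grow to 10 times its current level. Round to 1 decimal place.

t = ln(10) / ln(1 + 0.03) = 2.3026 / 0.029559 ≈ 77.90.

77.9 years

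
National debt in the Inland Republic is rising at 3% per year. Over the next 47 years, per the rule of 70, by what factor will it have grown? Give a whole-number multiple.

Doubling time ≈ 70/3 = 23.33 years.
47/23.33 ≈ 2 doublings, so about 2^2 = 4×.

roughly 4 times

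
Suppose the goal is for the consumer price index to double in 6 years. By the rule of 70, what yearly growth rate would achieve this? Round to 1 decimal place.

70 / 6 ≈ 11.67, so about 11.7% per year.

about 11.7%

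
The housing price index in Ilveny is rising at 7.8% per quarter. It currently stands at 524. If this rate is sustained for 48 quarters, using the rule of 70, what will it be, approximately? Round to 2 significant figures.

about 21000

Doubling time ≈ 70/7.8 = 8.97 quarters.
48 quarters is 48/8.97 ≈ 5.35 doublings, a factor of 2^5.35 ≈ 40.79.
524 × 40.79 ≈ 21000.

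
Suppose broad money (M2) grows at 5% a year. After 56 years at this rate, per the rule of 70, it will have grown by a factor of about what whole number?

approximately 16 times

70/5 ≈ 14.00 years per doubling.
56 years fits 4 doublings: 2^4 = 16.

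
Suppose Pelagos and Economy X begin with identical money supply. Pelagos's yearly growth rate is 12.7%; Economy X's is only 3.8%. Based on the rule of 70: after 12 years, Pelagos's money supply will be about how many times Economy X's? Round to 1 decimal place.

Only the 8.9-point difference matters.
70/8.9 ≈ 7.87 years per doubling of the ratio; 12 years gives 1.52 doublings, so ≈ 2.9×.

approximately 2.9 times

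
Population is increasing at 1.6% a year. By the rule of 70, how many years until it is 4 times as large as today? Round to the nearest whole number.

roughly 88 years

Doubling time ≈ 70/1.6 = 43.75 years.
4× is 2 doublings, so 2 × 43.75 ≈ 88 years.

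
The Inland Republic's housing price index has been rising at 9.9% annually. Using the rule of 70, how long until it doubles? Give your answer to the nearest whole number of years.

Doubling time ≈ 70 / 9.9 = 7.07 years.

7 years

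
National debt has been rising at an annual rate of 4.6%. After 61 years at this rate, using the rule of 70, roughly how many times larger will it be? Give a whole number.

16 times

At 4.6% one doubling takes ≈ 15.22 years; 61 years is 4 of them, so ×16.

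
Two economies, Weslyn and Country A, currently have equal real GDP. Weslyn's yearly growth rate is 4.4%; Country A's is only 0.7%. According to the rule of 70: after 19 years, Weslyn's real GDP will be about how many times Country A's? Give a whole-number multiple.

about 2 times

Rate gap = 4.4% − 0.7% = 3.7 points.
The ratio doubles every 70/3.7 ≈ 18.92 years.
19/18.92 ≈ 1.00 doublings → ratio ≈ 2^1.00 ≈ 2.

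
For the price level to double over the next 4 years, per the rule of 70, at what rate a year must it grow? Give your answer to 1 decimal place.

around 17.5% a year

70 / 4 ≈ 17.50, so about 17.5% a year.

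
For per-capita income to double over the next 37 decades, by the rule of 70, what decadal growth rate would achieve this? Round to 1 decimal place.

70 / 37 ≈ 1.89, so about 1.9% per decade.

≈ 1.9%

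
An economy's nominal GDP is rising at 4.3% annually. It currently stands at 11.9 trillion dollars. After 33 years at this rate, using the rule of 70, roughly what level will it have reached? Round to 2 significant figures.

It doubles every 70/4.3 ≈ 16.28 years, so 33 years is 2.03 doublings.
2^2.03 ≈ 4.08; 11.9 × 4.08 ≈ 49 trillion dollars.

about 49 trillion dollars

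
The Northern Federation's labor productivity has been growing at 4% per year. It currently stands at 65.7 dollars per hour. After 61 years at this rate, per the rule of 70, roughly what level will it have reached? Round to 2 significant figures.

It doubles every 70/4 ≈ 17.50 years, so 61 years is 3.49 doublings.
2^3.49 ≈ 11.24; 65.7 × 11.24 ≈ 740 dollars per hour.

around 740 dollars per hour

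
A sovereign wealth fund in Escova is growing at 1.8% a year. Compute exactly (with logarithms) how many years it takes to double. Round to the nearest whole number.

t = ln(2) / ln(1 + 0.018) = 0.6931 / 0.017840 ≈ 38.85.
≈ 39 years.

39 years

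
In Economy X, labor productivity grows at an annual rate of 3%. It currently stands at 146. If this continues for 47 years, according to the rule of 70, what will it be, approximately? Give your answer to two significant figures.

It doubles every 70/3 ≈ 23.33 years, so 47 years is 2.01 doublings.
2^2.01 ≈ 4.03; 146 × 4.03 ≈ 590.

about 590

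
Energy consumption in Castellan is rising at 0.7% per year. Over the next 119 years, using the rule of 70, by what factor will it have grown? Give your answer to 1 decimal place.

Doubling time ≈ 70/0.7 = 100.00 years.
119 years / 100.00 ≈ 1.19 doublings → factor 2^1.19 ≈ 2.3.

≈ 2.3 times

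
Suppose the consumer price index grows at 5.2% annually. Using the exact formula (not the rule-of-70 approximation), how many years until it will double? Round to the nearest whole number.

14 years

t = ln(2) / ln(1 + 0.052) = 0.6931 / 0.050693 ≈ 13.67.
≈ 14 years.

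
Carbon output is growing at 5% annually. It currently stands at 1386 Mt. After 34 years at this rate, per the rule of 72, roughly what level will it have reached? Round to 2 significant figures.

≈ 7100 Mt

Doubling time ≈ 72/5 = 14.40 years.
34 years is 34/14.40 ≈ 2.36 doublings, a factor of 2^2.36 ≈ 5.13.
1386 × 5.13 ≈ 7100 Mt.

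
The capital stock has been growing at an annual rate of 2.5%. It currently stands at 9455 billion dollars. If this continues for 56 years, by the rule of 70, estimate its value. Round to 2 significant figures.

Doubling time ≈ 70/2.5 = 28.00 years.
56 years is 56/28.00 ≈ 2.00 doublings, a factor of 2^2.00 ≈ 4.00.
9455 × 4.00 ≈ 38000 billion dollars.

38000 billion dollars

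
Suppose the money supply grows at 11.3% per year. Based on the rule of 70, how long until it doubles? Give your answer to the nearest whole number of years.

around 6 years

Doubling time ≈ 70 / 11.3 = 6.19 years.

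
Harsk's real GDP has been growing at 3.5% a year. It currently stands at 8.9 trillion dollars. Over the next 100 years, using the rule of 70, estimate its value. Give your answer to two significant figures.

≈ 280 trillion dollars

It doubles every 70/3.5 ≈ 20.00 years, so 100 years is 5.00 doublings.
2^5.00 ≈ 32.00; 8.9 × 32.00 ≈ 280 trillion dollars.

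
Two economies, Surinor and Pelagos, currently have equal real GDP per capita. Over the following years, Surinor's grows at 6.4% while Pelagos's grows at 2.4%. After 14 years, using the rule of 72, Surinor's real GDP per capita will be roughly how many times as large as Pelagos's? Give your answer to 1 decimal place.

Rate gap = 6.4% − 2.4% = 4 points.
The ratio doubles every 72/4 ≈ 18.00 years.
14/18.00 ≈ 0.78 doublings → ratio ≈ 2^0.78 ≈ 1.7.

about 1.7 times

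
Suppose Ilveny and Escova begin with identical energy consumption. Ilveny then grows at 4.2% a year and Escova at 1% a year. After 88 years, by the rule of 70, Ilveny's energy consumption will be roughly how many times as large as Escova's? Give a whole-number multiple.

about 16 times

Only the 3.2-point difference matters.
70/3.2 ≈ 21.88 years per doubling of the ratio; 88 years gives 4.02 doublings, so ≈ 16×.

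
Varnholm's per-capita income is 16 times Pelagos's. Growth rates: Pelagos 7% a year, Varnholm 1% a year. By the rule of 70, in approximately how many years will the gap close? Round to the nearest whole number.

Pelagos gains on Varnholm at 7% − 1% = 6 points a year.
At that relative rate the gap halves every 70/6 ≈ 11.67 years.
A 16 times gap closes after 4 halvings: 4 × 11.67 ≈ 47 years.

roughly 47 years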